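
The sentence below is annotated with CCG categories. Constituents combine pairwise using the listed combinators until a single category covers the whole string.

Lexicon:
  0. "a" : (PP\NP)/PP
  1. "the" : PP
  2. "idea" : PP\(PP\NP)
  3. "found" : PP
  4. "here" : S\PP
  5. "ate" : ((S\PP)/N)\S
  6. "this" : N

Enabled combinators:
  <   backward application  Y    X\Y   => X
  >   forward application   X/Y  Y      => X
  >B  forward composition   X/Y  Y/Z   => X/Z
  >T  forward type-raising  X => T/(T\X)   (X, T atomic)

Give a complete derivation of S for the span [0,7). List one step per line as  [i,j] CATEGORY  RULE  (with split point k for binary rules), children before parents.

[0,7] S   <
  [0,3] PP   <
    [0,2] PP\NP   >
      [0,1] "a" : (PP\NP)/PP
      [1,2] "the" : PP
    [2,3] "idea" : PP\(PP\NP)
  [3,7] S\PP   >
    [3,6] (S\PP)/N   <
      [3,5] S   >
        [3,4] S/(S\PP)   >T
          [3,4] "found" : PP
        [4,5] "here" : S\PP
      [5,6] "ate" : ((S\PP)/N)\S
    [6,7] "this" : N

[0,1] (PP\NP)/PP  lex  "a"
[1,2] PP  lex  "the"
[0,2] PP\NP  >  k=1
[2,3] PP\(PP\NP)  lex  "idea"
[0,3] PP  <  k=2
[3,4] PP  lex  "found"
[3,4] S/(S\PP)  >T
[4,5] S\PP  lex  "here"
[3,5] S  >  k=4
[5,6] ((S\PP)/N)\S  lex  "ate"
[3,6] (S\PP)/N  <  k=5
[6,7] N  lex  "this"
[3,7] S\PP  >  k=6
[0,7] S  <  k=3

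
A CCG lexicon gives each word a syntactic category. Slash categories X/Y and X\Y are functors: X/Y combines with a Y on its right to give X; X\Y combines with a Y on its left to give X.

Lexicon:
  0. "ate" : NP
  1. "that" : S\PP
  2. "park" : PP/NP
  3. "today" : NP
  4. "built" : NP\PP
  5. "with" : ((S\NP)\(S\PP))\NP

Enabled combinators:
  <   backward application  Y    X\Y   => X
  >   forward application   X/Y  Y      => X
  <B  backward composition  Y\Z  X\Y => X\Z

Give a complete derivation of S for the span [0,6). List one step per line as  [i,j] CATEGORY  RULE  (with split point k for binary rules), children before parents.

[0,6] S   <
  [0,1] "ate" : NP
  [1,6] S\NP   <
    [1,2] "that" : S\PP
    [2,6] (S\NP)\(S\PP)   <
      [2,5] NP   <
        [2,4] PP   >
          [2,3] "park" : PP/NP
          [3,4] "today" : NP
        [4,5] "built" : NP\PP
      [5,6] "with" : ((S\NP)\(S\PP))\NP

[0,1] NP  lex  "ate"
[1,2] S\PP  lex  "that"
[2,3] PP/NP  lex  "park"
[3,4] NP  lex  "today"
[2,4] PP  >  k=3
[4,5] NP\PP  lex  "built"
[2,5] NP  <  k=4
[5,6] ((S\NP)\(S\PP))\NP  lex  "with"
[2,6] (S\NP)\(S\PP)  <  k=5
[1,6] S\NP  <  k=2
[0,6] S  <  k=1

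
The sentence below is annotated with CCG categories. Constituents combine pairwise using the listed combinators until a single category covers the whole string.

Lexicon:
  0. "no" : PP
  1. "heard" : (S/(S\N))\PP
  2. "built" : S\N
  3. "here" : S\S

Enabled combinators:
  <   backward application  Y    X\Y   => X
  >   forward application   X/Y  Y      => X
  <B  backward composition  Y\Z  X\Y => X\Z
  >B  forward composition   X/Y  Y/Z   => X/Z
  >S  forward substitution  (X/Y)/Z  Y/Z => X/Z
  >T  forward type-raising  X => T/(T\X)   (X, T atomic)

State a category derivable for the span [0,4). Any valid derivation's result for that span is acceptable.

[0,4] S   >
  [0,2] S/(S\N)   <
    [0,1] "no" : PP
    [1,2] "heard" : (S/(S\N))\PP
  [2,4] S\N   <B
    [2,3] "built" : S\N
    [3,4] "here" : S\S

S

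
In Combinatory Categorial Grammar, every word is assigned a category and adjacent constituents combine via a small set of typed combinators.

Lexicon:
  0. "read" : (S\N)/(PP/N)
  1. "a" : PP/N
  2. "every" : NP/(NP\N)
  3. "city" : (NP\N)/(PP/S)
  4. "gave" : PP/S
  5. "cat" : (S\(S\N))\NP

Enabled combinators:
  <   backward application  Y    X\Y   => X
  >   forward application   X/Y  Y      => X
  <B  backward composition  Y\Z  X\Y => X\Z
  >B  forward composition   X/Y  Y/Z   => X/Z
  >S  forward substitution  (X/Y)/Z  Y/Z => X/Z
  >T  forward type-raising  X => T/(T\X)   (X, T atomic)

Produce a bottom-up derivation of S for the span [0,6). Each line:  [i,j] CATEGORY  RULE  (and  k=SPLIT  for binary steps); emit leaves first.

[0,1] (S\N)/(PP/N)  lex  "read"
[1,2] PP/N  lex  "a"
[0,2] S\N  >  k=1
[2,3] NP/(NP\N)  lex  "every"
[3,4] (NP\N)/(PP/S)  lex  "city"
[4,5] PP/S  lex  "gave"
[3,5] NP\N  >  k=4
[2,5] NP  >  k=3
[5,6] (S\(S\N))\NP  lex  "cat"
[2,6] S\(S\N)  <  k=5
[0,6] S  <  k=2

[0,6] S   <
  [0,2] S\N   >
    [0,1] "read" : (S\N)/(PP/N)
    [1,2] "a" : PP/N
  [2,6] S\(S\N)   <
    [2,5] NP   >
      [2,3] "every" : NP/(NP\N)
      [3,5] NP\N   >
        [3,4] "city" : (NP\N)/(PP/S)
        [4,5] "gave" : PP/S
    [5,6] "cat" : (S\(S\N))\NP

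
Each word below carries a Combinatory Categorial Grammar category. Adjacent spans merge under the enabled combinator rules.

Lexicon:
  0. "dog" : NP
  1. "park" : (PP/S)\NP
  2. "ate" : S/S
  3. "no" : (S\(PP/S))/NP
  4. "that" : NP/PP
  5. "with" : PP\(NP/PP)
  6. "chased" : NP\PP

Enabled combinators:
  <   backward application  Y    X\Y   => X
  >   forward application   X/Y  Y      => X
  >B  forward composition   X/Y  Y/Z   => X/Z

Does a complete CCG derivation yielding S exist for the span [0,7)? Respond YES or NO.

[0,7] S   <
  [0,3] PP/S   >B
    [0,2] PP/S   <
      [0,1] "dog" : NP
      [1,2] "park" : (PP/S)\NP
    [2,3] "ate" : S/S
  [3,7] S\(PP/S)   >
    [3,4] "no" : (S\(PP/S))/NP
    [4,7] NP   <
      [4,6] PP   <
        [4,5] "that" : NP/PP
        [5,6] "with" : PP\(NP/PP)
      [6,7] "chased" : NP\PP

YES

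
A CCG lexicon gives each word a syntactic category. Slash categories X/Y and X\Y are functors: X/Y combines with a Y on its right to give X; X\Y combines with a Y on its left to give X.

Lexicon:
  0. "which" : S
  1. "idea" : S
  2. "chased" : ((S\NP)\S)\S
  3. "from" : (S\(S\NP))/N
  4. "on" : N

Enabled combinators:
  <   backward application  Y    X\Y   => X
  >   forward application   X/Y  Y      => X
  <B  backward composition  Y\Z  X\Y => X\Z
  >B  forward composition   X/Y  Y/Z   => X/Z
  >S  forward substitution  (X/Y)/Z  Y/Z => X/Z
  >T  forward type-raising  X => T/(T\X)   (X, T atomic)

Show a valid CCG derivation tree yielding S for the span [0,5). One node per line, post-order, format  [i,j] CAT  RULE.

[0,1] S  lex  "which"
[1,2] S  lex  "idea"
[2,3] ((S\NP)\S)\S  lex  "chased"
[1,3] (S\NP)\S  <  k=2
[0,3] S\NP  <  k=1
[3,4] (S\(S\NP))/N  lex  "from"
[4,5] N  lex  "on"
[3,5] S\(S\NP)  >  k=4
[0,5] S  <  k=3

[0,5] S   <
  [0,3] S\NP   <
    [0,1] "which" : S
    [1,3] (S\NP)\S   <
      [1,2] "idea" : S
      [2,3] "chased" : ((S\NP)\S)\S
  [3,5] S\(S\NP)   >
    [3,4] "from" : (S\(S\NP))/N
    [4,5] "on" : N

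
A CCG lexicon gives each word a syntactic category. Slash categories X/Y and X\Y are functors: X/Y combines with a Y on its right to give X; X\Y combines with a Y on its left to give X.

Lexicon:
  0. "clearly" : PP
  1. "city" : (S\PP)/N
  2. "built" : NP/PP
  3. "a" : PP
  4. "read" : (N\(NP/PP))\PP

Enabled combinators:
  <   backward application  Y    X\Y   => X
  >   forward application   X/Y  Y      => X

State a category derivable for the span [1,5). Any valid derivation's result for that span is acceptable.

S\PP

[0,5] S   <
  [0,1] "clearly" : PP
  [1,5] S\PP   >
    [1,2] "city" : (S\PP)/N
    [2,5] N   <
      [2,3] "built" : NP/PP
      [3,5] N\(NP/PP)   <
        [3,4] "a" : PP
        [4,5] "read" : (N\(NP/PP))\PP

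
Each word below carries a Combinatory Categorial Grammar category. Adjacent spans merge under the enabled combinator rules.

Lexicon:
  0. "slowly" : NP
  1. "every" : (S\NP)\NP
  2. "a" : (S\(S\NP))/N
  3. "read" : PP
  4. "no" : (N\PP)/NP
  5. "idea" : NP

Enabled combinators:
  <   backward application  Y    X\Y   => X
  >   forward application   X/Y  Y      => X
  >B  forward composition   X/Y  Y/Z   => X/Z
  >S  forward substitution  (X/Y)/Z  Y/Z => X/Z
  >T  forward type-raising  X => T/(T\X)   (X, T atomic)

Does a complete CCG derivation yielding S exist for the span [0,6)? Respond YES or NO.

YES

[0,6] S   <
  [0,2] S\NP   <
    [0,1] "slowly" : NP
    [1,2] "every" : (S\NP)\NP
  [2,6] S\(S\NP)   >
    [2,3] "a" : (S\(S\NP))/N
    [3,6] N   <
      [3,4] "read" : PP
      [4,6] N\PP   >
        [4,5] "no" : (N\PP)/NP
        [5,6] "idea" : NP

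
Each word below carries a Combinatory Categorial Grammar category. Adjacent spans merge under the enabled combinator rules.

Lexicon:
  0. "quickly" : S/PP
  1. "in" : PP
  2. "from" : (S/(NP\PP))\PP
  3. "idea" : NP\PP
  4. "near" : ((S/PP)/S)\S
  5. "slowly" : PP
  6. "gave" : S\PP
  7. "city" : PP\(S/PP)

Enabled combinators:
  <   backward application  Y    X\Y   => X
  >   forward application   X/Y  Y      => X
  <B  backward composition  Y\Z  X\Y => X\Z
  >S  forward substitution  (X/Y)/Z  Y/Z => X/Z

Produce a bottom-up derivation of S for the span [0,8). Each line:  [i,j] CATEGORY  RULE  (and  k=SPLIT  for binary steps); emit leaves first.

[0,1] S/PP  lex  "quickly"
[1,2] PP  lex  "in"
[2,3] (S/(NP\PP))\PP  lex  "from"
[1,3] S/(NP\PP)  <  k=2
[3,4] NP\PP  lex  "idea"
[1,4] S  >  k=3
[4,5] ((S/PP)/S)\S  lex  "near"
[1,5] (S/PP)/S  <  k=4
[5,6] PP  lex  "slowly"
[6,7] S\PP  lex  "gave"
[5,7] S  <  k=6
[1,7] S/PP  >  k=5
[7,8] PP\(S/PP)  lex  "city"
[1,8] PP  <  k=7
[0,8] S  >  k=1

[0,8] S   >
  [0,1] "quickly" : S/PP
  [1,8] PP   <
    [1,7] S/PP   >
      [1,5] (S/PP)/S   <
        [1,4] S   >
          [1,3] S/(NP\PP)   <
            [1,2] "in" : PP
            [2,3] "from" : (S/(NP\PP))\PP
          [3,4] "idea" : NP\PP
        [4,5] "near" : ((S/PP)/S)\S
      [5,7] S   <
        [5,6] "slowly" : PP
        [6,7] "gave" : S\PP
    [7,8] "city" : PP\(S/PP)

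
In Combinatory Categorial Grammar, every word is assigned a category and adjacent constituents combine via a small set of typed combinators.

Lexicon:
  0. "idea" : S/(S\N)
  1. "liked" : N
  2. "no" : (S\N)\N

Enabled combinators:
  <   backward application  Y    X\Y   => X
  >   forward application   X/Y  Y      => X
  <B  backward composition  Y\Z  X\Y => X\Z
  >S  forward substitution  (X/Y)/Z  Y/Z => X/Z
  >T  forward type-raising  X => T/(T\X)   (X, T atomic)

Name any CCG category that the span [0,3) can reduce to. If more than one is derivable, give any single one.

[0,3] S   >
  [0,1] "idea" : S/(S\N)
  [1,3] S\N   <
    [1,2] "liked" : N
    [2,3] "no" : (S\N)\N

S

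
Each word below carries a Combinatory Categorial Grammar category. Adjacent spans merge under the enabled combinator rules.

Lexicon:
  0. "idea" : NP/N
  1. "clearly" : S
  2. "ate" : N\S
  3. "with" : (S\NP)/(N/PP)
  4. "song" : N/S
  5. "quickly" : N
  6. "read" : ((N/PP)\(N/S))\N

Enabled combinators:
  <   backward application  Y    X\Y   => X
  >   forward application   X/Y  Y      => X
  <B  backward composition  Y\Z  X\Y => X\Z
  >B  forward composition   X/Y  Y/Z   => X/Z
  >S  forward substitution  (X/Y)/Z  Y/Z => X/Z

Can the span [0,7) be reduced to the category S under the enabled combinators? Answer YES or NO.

[0,7] S   <
  [0,3] NP   >
    [0,1] "idea" : NP/N
    [1,3] N   <
      [1,2] "clearly" : S
      [2,3] "ate" : N\S
  [3,7] S\NP   >
    [3,4] "with" : (S\NP)/(N/PP)
    [4,7] N/PP   <
      [4,5] "song" : N/S
      [5,7] (N/PP)\(N/S)   <
        [5,6] "quickly" : N
        [6,7] "read" : ((N/PP)\(N/S))\N

YES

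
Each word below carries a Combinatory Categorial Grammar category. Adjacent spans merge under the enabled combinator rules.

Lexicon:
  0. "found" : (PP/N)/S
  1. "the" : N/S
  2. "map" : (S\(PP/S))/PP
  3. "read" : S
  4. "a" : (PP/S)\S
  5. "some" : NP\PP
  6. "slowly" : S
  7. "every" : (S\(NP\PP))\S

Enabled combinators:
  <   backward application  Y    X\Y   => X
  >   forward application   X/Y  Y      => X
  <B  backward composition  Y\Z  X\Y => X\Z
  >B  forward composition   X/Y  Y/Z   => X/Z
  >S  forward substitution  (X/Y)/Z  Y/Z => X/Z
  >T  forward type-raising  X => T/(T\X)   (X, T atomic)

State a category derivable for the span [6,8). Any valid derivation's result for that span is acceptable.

S\(NP\PP)

[0,8] S   <
  [0,2] PP/S   >S
    [0,1] "found" : (PP/N)/S
    [1,2] "the" : N/S
  [2,8] S\(PP/S)   >
    [2,3] "map" : (S\(PP/S))/PP
    [3,8] PP   >
      [3,5] PP/S   <
        [3,4] "read" : S
        [4,5] "a" : (PP/S)\S
      [5,8] S   <
        [5,6] "some" : NP\PP
        [6,8] S\(NP\PP)   <
          [6,7] "slowly" : S
          [7,8] "every" : (S\(NP\PP))\S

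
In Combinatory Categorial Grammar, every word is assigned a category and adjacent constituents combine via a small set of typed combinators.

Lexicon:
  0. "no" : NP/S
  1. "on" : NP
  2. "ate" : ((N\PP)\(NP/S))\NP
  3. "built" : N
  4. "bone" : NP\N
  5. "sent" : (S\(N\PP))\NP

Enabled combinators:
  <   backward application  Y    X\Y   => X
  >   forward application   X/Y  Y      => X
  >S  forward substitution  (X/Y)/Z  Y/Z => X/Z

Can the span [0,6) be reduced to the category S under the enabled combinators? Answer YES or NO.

YES

[0,6] S   <
  [0,3] N\PP   <
    [0,1] "no" : NP/S
    [1,3] (N\PP)\(NP/S)   <
      [1,2] "on" : NP
      [2,3] "ate" : ((N\PP)\(NP/S))\NP
  [3,6] S\(N\PP)   <
    [3,5] NP   <
      [3,4] "built" : N
      [4,5] "bone" : NP\N
    [5,6] "sent" : (S\(N\PP))\NP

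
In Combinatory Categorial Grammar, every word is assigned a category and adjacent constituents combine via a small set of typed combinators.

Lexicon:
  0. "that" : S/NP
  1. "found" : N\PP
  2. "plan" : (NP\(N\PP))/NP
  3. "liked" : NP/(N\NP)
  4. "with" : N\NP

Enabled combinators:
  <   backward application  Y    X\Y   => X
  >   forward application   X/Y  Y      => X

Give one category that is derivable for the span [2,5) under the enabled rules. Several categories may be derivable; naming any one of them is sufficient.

[0,5] S   >
  [0,1] "that" : S/NP
  [1,5] NP   <
    [1,2] "found" : N\PP
    [2,5] NP\(N\PP)   >
      [2,3] "plan" : (NP\(N\PP))/NP
      [3,5] NP   >
        [3,4] "liked" : NP/(N\NP)
        [4,5] "with" : N\NP

NP\(N\PP)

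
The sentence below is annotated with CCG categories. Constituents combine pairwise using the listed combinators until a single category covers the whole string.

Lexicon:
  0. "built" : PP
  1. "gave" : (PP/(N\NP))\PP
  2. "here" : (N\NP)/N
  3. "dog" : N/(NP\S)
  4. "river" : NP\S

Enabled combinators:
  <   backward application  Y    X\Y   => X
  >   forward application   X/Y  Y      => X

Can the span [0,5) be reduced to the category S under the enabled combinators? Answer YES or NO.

NO

PP (PP/(N\NP))\PP (N\NP)/N N/(NP\S) NP\S
CKY chart[0,5] = {PP}; S ∉ chart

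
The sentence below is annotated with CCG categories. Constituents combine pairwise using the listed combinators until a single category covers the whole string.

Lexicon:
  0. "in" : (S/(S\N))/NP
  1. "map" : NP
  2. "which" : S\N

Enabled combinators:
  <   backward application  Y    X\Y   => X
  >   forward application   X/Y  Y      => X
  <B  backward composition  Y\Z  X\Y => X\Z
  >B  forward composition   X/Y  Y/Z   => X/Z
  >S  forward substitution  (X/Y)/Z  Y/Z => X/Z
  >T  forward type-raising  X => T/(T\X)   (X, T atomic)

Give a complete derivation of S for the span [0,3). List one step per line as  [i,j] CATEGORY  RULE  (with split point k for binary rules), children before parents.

[0,3] S   >
  [0,2] S/(S\N)   >
    [0,1] "in" : (S/(S\N))/NP
    [1,2] "map" : NP
  [2,3] "which" : S\N

[0,1] (S/(S\N))/NP  lex  "in"
[1,2] NP  lex  "map"
[0,2] S/(S\N)  >  k=1
[2,3] S\N  lex  "which"
[0,3] S  >  k=2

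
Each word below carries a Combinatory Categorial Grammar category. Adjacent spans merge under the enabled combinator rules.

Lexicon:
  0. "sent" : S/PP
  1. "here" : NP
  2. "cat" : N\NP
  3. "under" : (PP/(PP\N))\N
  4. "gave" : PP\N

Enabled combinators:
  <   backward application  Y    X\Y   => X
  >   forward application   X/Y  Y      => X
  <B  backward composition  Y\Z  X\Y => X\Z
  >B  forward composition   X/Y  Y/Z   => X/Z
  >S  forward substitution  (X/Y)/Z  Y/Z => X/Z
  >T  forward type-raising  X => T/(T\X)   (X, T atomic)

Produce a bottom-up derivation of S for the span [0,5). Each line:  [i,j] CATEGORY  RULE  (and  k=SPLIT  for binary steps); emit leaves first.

[0,5] S   >
  [0,1] "sent" : S/PP
  [1,5] PP   >
    [1,4] PP/(PP\N)   <
      [1,3] N   <
        [1,2] "here" : NP
        [2,3] "cat" : N\NP
      [3,4] "under" : (PP/(PP\N))\N
    [4,5] "gave" : PP\N

[0,1] S/PP  lex  "sent"
[1,2] NP  lex  "here"
[2,3] N\NP  lex  "cat"
[1,3] N  <  k=2
[3,4] (PP/(PP\N))\N  lex  "under"
[1,4] PP/(PP\N)  <  k=3
[4,5] PP\N  lex  "gave"
[1,5] PP  >  k=4
[0,5] S  >  k=1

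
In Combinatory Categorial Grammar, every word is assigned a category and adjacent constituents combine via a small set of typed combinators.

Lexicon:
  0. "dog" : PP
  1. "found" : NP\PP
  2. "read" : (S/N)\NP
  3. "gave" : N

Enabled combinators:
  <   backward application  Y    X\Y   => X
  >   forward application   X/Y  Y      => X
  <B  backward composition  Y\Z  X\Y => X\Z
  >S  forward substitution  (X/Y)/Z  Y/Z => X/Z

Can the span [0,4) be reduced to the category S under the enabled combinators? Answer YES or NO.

YES

[0,4] S   >
  [0,3] S/N   <
    [0,2] NP   <
      [0,1] "dog" : PP
      [1,2] "found" : NP\PP
    [2,3] "read" : (S/N)\NP
  [3,4] "gave" : N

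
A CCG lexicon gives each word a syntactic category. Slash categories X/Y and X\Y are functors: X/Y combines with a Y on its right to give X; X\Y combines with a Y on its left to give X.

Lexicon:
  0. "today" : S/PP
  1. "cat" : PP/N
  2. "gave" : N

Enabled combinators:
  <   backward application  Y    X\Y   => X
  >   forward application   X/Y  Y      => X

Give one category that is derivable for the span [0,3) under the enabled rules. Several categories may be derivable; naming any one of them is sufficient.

[0,3] S   >
  [0,1] "today" : S/PP
  [1,3] PP   >
    [1,2] "cat" : PP/N
    [2,3] "gave" : N

S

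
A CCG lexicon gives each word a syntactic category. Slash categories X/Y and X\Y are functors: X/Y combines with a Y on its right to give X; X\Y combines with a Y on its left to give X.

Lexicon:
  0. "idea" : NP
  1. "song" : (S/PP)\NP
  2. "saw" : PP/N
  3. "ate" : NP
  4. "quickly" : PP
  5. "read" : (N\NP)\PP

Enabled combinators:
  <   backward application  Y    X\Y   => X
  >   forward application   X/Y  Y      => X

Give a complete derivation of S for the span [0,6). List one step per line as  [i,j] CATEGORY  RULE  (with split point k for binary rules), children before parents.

[0,6] S   >
  [0,2] S/PP   <
    [0,1] "idea" : NP
    [1,2] "song" : (S/PP)\NP
  [2,6] PP   >
    [2,3] "saw" : PP/N
    [3,6] N   <
      [3,4] "ate" : NP
      [4,6] N\NP   <
        [4,5] "quickly" : PP
        [5,6] "read" : (N\NP)\PP

[0,1] NP  lex  "idea"
[1,2] (S/PP)\NP  lex  "song"
[0,2] S/PP  <  k=1
[2,3] PP/N  lex  "saw"
[3,4] NP  lex  "ate"
[4,5] PP  lex  "quickly"
[5,6] (N\NP)\PP  lex  "read"
[4,6] N\NP  <  k=5
[3,6] N  <  k=4
[2,6] PP  >  k=3
[0,6] S  >  k=2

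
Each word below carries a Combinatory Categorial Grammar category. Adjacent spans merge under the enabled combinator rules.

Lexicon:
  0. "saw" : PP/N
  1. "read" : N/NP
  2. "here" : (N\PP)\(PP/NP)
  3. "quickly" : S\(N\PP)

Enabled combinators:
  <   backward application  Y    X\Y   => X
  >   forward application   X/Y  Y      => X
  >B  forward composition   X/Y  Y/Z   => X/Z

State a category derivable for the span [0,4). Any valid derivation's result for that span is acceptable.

S

[0,4] S   <
  [0,3] N\PP   <
    [0,2] PP/NP   >B
      [0,1] "saw" : PP/N
      [1,2] "read" : N/NP
    [2,3] "here" : (N\PP)\(PP/NP)
  [3,4] "quickly" : S\(N\PP)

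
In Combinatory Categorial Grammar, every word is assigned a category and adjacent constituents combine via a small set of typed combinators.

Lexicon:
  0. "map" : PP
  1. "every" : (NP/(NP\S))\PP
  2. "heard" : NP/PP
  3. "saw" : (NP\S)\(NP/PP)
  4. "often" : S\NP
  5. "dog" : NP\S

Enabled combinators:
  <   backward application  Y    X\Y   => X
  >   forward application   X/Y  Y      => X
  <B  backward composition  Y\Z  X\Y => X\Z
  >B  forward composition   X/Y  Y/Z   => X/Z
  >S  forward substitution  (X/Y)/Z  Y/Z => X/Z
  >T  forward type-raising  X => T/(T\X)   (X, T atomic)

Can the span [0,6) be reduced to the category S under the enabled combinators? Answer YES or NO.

NO

PP (NP/(NP\S))\PP NP/PP (NP\S)\(NP/PP) S\NP NP\S
CKY chart[0,6] = {N/(N\NP), NP, NP/(NP\NP), PP/(PP\NP), S/(S\NP)}; S ∉ chart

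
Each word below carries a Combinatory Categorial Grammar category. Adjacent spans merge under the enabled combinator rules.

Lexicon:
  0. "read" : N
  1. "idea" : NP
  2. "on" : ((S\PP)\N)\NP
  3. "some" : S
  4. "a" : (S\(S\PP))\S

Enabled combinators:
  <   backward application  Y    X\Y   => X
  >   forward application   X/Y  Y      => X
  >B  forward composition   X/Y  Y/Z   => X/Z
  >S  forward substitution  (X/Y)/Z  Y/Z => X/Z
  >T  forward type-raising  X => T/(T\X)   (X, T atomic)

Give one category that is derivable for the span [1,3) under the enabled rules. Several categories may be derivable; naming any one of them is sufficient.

[0,5] S   <
  [0,3] S\PP   <
    [0,1] "read" : N
    [1,3] (S\PP)\N   <
      [1,2] "idea" : NP
      [2,3] "on" : ((S\PP)\N)\NP
  [3,5] S\(S\PP)   <
    [3,4] "some" : S
    [4,5] "a" : (S\(S\PP))\S

(S\PP)\N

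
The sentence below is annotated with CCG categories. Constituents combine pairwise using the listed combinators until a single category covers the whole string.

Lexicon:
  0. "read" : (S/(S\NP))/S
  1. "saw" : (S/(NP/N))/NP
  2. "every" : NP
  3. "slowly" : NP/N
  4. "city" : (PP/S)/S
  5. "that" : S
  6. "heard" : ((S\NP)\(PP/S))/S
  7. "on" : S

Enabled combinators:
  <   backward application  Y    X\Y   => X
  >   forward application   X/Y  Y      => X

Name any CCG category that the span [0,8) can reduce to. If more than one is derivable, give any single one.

[0,8] S   >
  [0,4] S/(S\NP)   >
    [0,1] "read" : (S/(S\NP))/S
    [1,4] S   >
      [1,3] S/(NP/N)   >
        [1,2] "saw" : (S/(NP/N))/NP
        [2,3] "every" : NP
      [3,4] "slowly" : NP/N
  [4,8] S\NP   <
    [4,6] PP/S   >
      [4,5] "city" : (PP/S)/S
      [5,6] "that" : S
    [6,8] (S\NP)\(PP/S)   >
      [6,7] "heard" : ((S\NP)\(PP/S))/S
      [7,8] "on" : S

S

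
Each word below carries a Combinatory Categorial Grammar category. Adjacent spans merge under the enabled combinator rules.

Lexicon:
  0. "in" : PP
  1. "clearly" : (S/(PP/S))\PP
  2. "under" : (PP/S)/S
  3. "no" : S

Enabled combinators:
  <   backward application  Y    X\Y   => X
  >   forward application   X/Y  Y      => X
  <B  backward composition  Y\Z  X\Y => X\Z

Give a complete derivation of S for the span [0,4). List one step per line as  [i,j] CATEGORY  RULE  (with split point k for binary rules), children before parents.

[0,1] PP  lex  "in"
[1,2] (S/(PP/S))\PP  lex  "clearly"
[0,2] S/(PP/S)  <  k=1
[2,3] (PP/S)/S  lex  "under"
[3,4] S  lex  "no"
[2,4] PP/S  >  k=3
[0,4] S  >  k=2

[0,4] S   >
  [0,2] S/(PP/S)   <
    [0,1] "in" : PP
    [1,2] "clearly" : (S/(PP/S))\PP
  [2,4] PP/S   >
    [2,3] "under" : (PP/S)/S
    [3,4] "no" : S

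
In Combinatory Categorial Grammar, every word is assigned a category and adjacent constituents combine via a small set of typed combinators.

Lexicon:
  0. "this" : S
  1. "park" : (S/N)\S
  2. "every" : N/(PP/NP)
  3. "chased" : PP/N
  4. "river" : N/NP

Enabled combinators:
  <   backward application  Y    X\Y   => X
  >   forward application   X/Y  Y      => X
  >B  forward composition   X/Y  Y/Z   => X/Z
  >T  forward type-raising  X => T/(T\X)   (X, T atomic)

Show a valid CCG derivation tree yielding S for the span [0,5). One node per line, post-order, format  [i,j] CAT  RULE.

[0,5] S   >
  [0,2] S/N   <
    [0,1] "this" : S
    [1,2] "park" : (S/N)\S
  [2,5] N   >
    [2,3] "every" : N/(PP/NP)
    [3,5] PP/NP   >B
      [3,4] "chased" : PP/N
      [4,5] "river" : N/NP

[0,1] S  lex  "this"
[1,2] (S/N)\S  lex  "park"
[0,2] S/N  <  k=1
[2,3] N/(PP/NP)  lex  "every"
[3,4] PP/N  lex  "chased"
[4,5] N/NP  lex  "river"
[3,5] PP/NP  >B  k=4
[2,5] N  >  k=3
[0,5] S  >  k=2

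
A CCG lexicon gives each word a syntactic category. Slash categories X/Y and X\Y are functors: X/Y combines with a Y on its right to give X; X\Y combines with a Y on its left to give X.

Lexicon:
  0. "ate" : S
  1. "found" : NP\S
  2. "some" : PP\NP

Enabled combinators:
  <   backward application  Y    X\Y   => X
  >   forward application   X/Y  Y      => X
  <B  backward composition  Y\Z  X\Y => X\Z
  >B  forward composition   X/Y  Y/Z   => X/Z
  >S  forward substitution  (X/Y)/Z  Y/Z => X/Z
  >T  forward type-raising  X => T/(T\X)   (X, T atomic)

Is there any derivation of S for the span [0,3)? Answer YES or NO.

S NP\S PP\NP
CKY chart[0,3] = {N/(N\PP), NP/(NP\PP), PP, PP/(PP\PP), S/(S\PP)}; S ∉ chart

NO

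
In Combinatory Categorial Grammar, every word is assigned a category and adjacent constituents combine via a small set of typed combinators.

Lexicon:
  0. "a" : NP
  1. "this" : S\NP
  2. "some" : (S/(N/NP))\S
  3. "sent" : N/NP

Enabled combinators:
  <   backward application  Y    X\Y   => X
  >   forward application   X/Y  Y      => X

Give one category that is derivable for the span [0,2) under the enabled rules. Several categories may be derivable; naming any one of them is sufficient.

[0,4] S   >
  [0,3] S/(N/NP)   <
    [0,2] S   <
      [0,1] "a" : NP
      [1,2] "this" : S\NP
    [2,3] "some" : (S/(N/NP))\S
  [3,4] "sent" : N/NP

S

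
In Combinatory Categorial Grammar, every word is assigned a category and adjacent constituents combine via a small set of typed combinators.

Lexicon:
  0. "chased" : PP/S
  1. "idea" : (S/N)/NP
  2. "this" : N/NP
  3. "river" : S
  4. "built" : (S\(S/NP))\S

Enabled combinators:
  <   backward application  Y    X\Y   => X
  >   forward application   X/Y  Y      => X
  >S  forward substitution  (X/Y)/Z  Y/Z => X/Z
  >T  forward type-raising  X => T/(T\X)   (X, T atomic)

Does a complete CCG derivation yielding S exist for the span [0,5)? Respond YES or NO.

PP/S (S/N)/NP N/NP S (S\(S/NP))\S
CKY chart[0,5] = {N/(N\PP), NP/(NP\PP), PP, PP/(PP\PP), S/(S\PP)}; S ∉ chart

NO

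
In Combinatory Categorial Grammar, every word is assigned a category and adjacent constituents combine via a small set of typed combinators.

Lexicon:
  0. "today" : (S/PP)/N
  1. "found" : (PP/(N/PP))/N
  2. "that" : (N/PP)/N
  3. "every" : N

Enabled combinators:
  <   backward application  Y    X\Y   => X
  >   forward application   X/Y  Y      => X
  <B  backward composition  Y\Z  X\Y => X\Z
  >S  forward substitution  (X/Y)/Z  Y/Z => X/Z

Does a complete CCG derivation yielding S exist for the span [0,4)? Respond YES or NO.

[0,4] S   >
  [0,3] S/N   >S
    [0,1] "today" : (S/PP)/N
    [1,3] PP/N   >S
      [1,2] "found" : (PP/(N/PP))/N
      [2,3] "that" : (N/PP)/N
  [3,4] "every" : N

YES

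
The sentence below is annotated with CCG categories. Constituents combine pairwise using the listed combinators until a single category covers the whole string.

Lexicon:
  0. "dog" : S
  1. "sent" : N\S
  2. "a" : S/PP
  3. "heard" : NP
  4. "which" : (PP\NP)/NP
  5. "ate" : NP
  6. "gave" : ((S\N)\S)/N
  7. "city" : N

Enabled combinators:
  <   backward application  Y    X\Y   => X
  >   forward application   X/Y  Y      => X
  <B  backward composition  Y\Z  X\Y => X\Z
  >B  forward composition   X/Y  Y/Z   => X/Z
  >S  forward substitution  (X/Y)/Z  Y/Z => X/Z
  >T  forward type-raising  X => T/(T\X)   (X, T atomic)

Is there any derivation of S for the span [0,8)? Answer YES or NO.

YES

[0,8] S   <
  [0,2] N   >
    [0,1] N/(N\S)   >T
      [0,1] "dog" : S
    [1,2] "sent" : N\S
  [2,8] S\N   <
    [2,6] S   >
      [2,3] "a" : S/PP
      [3,6] PP   <
        [3,4] "heard" : NP
        [4,6] PP\NP   >
          [4,5] "which" : (PP\NP)/NP
          [5,6] "ate" : NP
    [6,8] (S\N)\S   >
      [6,7] "gave" : ((S\N)\S)/N
      [7,8] "city" : N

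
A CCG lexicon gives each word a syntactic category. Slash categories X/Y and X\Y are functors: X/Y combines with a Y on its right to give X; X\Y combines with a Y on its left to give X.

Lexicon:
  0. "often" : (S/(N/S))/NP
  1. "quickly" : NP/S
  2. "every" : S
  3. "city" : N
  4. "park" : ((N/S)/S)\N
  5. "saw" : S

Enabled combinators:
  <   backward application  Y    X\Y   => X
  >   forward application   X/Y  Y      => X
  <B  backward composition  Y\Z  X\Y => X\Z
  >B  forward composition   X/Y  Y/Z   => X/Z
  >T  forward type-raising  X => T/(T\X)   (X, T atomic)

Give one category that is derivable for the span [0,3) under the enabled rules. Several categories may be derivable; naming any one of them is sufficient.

[0,6] S   >
  [0,3] S/(N/S)   >
    [0,1] "often" : (S/(N/S))/NP
    [1,3] NP   >
      [1,2] "quickly" : NP/S
      [2,3] "every" : S
  [3,6] N/S   >
    [3,5] (N/S)/S   <
      [3,4] "city" : N
      [4,5] "park" : ((N/S)/S)\N
    [5,6] "saw" : S

S/(N/S)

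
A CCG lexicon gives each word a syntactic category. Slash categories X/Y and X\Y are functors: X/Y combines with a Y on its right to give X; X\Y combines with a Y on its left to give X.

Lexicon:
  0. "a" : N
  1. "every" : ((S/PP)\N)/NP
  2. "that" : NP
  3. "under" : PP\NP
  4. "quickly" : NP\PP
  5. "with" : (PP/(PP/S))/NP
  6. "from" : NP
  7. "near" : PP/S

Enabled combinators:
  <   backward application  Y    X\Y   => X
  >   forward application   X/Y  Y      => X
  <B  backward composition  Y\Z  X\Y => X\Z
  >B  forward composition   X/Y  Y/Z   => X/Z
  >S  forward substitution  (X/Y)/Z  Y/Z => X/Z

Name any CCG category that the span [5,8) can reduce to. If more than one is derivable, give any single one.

PP

[0,8] S   >
  [0,5] S/PP   <
    [0,1] "a" : N
    [1,5] (S/PP)\N   >
      [1,2] "every" : ((S/PP)\N)/NP
      [2,5] NP   <
        [2,4] PP   <
          [2,3] "that" : NP
          [3,4] "under" : PP\NP
        [4,5] "quickly" : NP\PP
  [5,8] PP   >
    [5,7] PP/(PP/S)   >
      [5,6] "with" : (PP/(PP/S))/NP
      [6,7] "from" : NP
    [7,8] "near" : PP/S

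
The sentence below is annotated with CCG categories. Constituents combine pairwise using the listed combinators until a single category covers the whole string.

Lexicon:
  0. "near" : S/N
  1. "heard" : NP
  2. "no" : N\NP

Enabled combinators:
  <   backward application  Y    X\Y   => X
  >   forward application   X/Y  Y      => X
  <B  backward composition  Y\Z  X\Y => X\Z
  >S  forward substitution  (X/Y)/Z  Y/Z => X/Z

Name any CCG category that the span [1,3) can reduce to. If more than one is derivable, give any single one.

N

[0,3] S   >
  [0,1] "near" : S/N
  [1,3] N   <
    [1,2] "heard" : NP
    [2,3] "no" : N\NP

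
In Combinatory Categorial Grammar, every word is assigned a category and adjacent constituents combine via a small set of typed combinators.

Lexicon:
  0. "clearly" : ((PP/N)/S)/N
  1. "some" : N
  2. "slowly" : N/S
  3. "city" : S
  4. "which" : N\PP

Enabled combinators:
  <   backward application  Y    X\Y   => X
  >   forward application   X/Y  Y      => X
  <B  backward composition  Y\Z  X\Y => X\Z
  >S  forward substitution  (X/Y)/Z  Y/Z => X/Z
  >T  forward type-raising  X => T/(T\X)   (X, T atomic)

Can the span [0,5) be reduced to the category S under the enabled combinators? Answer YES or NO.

((PP/N)/S)/N N N/S S N\PP
CKY chart[0,5] = {N, N/(N\N), NP/(NP\N), PP/(PP\N), S/(S\N)}; S ∉ chart

NO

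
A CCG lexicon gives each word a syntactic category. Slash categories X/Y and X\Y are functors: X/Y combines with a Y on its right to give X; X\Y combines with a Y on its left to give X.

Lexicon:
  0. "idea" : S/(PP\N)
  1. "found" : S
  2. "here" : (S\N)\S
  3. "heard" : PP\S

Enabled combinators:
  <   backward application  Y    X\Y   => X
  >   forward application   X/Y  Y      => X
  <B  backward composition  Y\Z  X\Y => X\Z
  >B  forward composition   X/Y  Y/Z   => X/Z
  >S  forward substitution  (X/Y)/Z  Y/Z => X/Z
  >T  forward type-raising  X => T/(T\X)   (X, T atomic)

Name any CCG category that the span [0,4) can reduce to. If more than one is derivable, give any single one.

S

[0,4] S   >
  [0,1] "idea" : S/(PP\N)
  [1,4] PP\N   <B
    [1,3] S\N   <
      [1,2] "found" : S
      [2,3] "here" : (S\N)\S
    [3,4] "heard" : PP\S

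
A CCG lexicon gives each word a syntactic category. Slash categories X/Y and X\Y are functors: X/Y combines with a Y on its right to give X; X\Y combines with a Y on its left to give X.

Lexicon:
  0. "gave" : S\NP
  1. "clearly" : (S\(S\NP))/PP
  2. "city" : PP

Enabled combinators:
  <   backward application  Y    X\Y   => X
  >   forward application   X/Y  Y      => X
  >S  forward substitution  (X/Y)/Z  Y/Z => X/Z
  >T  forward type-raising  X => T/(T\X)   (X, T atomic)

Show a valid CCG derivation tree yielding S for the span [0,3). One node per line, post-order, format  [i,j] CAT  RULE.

[0,1] S\NP  lex  "gave"
[1,2] (S\(S\NP))/PP  lex  "clearly"
[2,3] PP  lex  "city"
[1,3] S\(S\NP)  >  k=2
[0,3] S  <  k=1

[0,3] S   <
  [0,1] "gave" : S\NP
  [1,3] S\(S\NP)   >
    [1,2] "clearly" : (S\(S\NP))/PP
    [2,3] "city" : PP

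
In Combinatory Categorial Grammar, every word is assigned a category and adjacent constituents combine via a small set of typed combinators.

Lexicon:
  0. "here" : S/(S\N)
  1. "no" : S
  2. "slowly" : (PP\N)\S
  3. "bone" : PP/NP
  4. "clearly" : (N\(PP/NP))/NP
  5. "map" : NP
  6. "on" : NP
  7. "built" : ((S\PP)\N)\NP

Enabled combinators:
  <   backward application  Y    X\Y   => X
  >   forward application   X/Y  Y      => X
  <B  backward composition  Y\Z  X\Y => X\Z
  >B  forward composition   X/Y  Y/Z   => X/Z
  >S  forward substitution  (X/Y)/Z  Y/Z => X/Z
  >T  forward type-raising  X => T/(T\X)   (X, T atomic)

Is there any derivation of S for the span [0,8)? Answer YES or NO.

YES

[0,8] S   >
  [0,1] "here" : S/(S\N)
  [1,8] S\N   <B
    [1,3] PP\N   <
      [1,2] "no" : S
      [2,3] "slowly" : (PP\N)\S
    [3,8] S\PP   <
      [3,6] N   <
        [3,4] "bone" : PP/NP
        [4,6] N\(PP/NP)   >
          [4,5] "clearly" : (N\(PP/NP))/NP
          [5,6] "map" : NP
      [6,8] (S\PP)\N   <
        [6,7] "on" : NP
        [7,8] "built" : ((S\PP)\N)\NP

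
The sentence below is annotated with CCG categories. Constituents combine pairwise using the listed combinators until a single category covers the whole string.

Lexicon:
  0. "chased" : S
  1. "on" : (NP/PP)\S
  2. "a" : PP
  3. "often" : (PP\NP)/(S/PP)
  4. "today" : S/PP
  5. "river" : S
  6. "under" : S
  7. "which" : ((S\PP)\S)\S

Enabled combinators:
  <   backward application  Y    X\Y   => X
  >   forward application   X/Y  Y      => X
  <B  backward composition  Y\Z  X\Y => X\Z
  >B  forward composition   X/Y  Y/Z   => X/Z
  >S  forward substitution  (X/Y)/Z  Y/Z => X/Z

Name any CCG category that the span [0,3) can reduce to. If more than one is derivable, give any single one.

[0,8] S   <
  [0,5] PP   <
    [0,3] NP   >
      [0,2] NP/PP   <
        [0,1] "chased" : S
        [1,2] "on" : (NP/PP)\S
      [2,3] "a" : PP
    [3,5] PP\NP   >
      [3,4] "often" : (PP\NP)/(S/PP)
      [4,5] "today" : S/PP
  [5,8] S\PP   <
    [5,6] "river" : S
    [6,8] (S\PP)\S   <
      [6,7] "under" : S
      [7,8] "which" : ((S\PP)\S)\S

NP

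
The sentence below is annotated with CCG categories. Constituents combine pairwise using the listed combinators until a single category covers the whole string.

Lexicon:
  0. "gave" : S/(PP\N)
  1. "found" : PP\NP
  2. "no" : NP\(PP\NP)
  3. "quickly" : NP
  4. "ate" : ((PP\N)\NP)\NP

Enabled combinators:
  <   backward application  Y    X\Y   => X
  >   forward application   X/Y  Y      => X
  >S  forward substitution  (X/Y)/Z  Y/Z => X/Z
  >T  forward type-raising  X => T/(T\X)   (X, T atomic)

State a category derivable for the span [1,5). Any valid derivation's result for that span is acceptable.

[0,5] S   >
  [0,1] "gave" : S/(PP\N)
  [1,5] PP\N   <
    [1,3] NP   <
      [1,2] "found" : PP\NP
      [2,3] "no" : NP\(PP\NP)
    [3,5] (PP\N)\NP   <
      [3,4] "quickly" : NP
      [4,5] "ate" : ((PP\N)\NP)\NP

PP\N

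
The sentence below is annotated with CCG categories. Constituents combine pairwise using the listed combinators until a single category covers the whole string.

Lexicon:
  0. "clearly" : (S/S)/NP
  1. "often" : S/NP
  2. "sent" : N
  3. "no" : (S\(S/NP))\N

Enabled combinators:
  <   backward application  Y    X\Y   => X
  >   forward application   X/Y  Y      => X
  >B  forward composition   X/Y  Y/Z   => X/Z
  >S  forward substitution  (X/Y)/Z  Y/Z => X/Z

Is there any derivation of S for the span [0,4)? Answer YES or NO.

[0,4] S   <
  [0,2] S/NP   >S
    [0,1] "clearly" : (S/S)/NP
    [1,2] "often" : S/NP
  [2,4] S\(S/NP)   <
    [2,3] "sent" : N
    [3,4] "no" : (S\(S/NP))\N

YES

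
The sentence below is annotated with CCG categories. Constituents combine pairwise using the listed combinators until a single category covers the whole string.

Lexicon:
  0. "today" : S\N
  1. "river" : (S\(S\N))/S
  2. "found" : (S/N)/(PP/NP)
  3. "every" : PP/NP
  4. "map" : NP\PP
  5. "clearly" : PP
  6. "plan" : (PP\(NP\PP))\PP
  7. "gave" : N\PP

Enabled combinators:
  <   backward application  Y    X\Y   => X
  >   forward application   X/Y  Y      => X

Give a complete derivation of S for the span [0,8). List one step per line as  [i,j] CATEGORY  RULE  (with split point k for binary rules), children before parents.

[0,8] S   <
  [0,1] "today" : S\N
  [1,8] S\(S\N)   >
    [1,2] "river" : (S\(S\N))/S
    [2,8] S   >
      [2,4] S/N   >
        [2,3] "found" : (S/N)/(PP/NP)
        [3,4] "every" : PP/NP
      [4,8] N   <
        [4,7] PP   <
          [4,5] "map" : NP\PP
          [5,7] PP\(NP\PP)   <
            [5,6] "clearly" : PP
            [6,7] "plan" : (PP\(NP\PP))\PP
        [7,8] "gave" : N\PP

[0,1] S\N  lex  "today"
[1,2] (S\(S\N))/S  lex  "river"
[2,3] (S/N)/(PP/NP)  lex  "found"
[3,4] PP/NP  lex  "every"
[2,4] S/N  >  k=3
[4,5] NP\PP  lex  "map"
[5,6] PP  lex  "clearly"
[6,7] (PP\(NP\PP))\PP  lex  "plan"
[5,7] PP\(NP\PP)  <  k=6
[4,7] PP  <  k=5
[7,8] N\PP  lex  "gave"
[4,8] N  <  k=7
[2,8] S  >  k=4
[1,8] S\(S\N)  >  k=2
[0,8] S  <  k=1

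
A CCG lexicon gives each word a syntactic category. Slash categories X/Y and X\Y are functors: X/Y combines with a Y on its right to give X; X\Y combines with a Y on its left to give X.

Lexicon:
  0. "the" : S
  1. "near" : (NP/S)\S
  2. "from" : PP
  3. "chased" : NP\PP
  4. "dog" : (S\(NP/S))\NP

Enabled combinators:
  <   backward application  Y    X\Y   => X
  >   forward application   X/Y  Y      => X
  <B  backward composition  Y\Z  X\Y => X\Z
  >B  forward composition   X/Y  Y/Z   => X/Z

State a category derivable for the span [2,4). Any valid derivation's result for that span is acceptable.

[0,5] S   <
  [0,2] NP/S   <
    [0,1] "the" : S
    [1,2] "near" : (NP/S)\S
  [2,5] S\(NP/S)   <
    [2,4] NP   <
      [2,3] "from" : PP
      [3,4] "chased" : NP\PP
    [4,5] "dog" : (S\(NP/S))\NP

NP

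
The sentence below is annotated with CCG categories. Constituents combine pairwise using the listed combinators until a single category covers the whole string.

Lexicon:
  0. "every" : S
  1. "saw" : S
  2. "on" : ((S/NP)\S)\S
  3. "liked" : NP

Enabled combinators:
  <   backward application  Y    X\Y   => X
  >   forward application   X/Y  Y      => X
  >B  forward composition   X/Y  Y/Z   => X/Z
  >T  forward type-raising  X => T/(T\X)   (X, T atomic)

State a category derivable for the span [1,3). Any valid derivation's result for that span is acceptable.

[0,4] S   >
  [0,3] S/NP   <
    [0,1] "every" : S
    [1,3] (S/NP)\S   <
      [1,2] "saw" : S
      [2,3] "on" : ((S/NP)\S)\S
  [3,4] "liked" : NP

(S/NP)\S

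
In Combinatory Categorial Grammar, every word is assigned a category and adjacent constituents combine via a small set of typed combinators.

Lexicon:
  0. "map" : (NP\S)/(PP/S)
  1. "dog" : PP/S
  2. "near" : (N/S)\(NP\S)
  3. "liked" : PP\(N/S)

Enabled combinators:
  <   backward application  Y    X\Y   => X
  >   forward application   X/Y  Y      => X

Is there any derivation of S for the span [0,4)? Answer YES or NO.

(NP\S)/(PP/S) PP/S (N/S)\(NP\S) PP\(N/S)
CKY chart[0,4] = {PP}; S ∉ chart

NO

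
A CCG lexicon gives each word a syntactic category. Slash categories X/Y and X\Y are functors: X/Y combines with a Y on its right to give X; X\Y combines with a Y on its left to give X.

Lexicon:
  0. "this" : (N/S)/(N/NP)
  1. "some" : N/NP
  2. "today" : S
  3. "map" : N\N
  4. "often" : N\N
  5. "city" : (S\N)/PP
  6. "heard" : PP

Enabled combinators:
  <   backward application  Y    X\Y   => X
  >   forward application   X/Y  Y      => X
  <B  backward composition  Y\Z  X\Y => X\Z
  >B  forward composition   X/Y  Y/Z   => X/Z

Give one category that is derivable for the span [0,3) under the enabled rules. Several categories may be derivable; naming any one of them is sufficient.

N

[0,7] S   <
  [0,3] N   >
    [0,2] N/S   >
      [0,1] "this" : (N/S)/(N/NP)
      [1,2] "some" : N/NP
    [2,3] "today" : S
  [3,7] S\N   <B
    [3,5] N\N   <B
      [3,4] "map" : N\N
      [4,5] "often" : N\N
    [5,7] S\N   >
      [5,6] "city" : (S\N)/PP
      [6,7] "heard" : PP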